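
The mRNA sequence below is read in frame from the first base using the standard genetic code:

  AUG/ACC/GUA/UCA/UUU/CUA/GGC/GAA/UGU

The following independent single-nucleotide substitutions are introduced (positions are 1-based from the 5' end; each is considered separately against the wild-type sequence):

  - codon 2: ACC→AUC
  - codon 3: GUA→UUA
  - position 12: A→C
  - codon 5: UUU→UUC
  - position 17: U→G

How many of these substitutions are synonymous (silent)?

2

Codon 2: ACC (Thr) → AUC (Ile) — missense.
Codon 3: GUA (Val) → UUA (Leu) — missense.
Codon 4: UCA (Ser) → UCC (Ser) — synonymous.
Codon 5: UUU (Phe) → UUC (Phe) — synonymous.
Codon 6: CUA (Leu) → CGA (Arg) — missense.
Synonymous: 2 of 5.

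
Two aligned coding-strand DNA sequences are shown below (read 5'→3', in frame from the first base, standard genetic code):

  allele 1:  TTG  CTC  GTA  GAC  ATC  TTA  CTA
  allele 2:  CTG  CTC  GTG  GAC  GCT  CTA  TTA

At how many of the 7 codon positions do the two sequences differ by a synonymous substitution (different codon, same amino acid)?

4

Codon 1: TTG Leu / CTG Leu — synonymous.
Codon 2: CTC Leu / CTC Leu — identical.
Codon 3: GTA Val / GTG Val — synonymous.
Codon 4: GAC Asp / GAC Asp — identical.
Codon 5: ATC Ile / GCT Ala — nonsynonymous.
Codon 6: TTA Leu / CTA Leu — synonymous.
Codon 7: CTA Leu / TTA Leu — synonymous.
Synonymous differences: 4.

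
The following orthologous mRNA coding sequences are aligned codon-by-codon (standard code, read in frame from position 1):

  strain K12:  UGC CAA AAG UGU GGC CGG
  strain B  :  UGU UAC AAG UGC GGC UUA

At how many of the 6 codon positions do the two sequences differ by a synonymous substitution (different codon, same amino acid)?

Codon 1: UGC Cys / UGU Cys — synonymous.
Codon 2: CAA Gln / UAC Tyr — nonsynonymous.
Codon 3: AAG Lys / AAG Lys — identical.
Codon 4: UGU Cys / UGC Cys — synonymous.
Codon 5: GGC Gly / GGC Gly — identical.
Codon 6: CGG Arg / UUA Leu — nonsynonymous.
Synonymous differences: 2.

2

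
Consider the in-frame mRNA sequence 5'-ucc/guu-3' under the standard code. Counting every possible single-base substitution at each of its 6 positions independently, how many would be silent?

6

Codon 1 (UCC, Ser): 3 synonymous substitutions.
Codon 2 (GUU, Val): 3 synonymous substitutions.
Total: 3 + 3 = 6.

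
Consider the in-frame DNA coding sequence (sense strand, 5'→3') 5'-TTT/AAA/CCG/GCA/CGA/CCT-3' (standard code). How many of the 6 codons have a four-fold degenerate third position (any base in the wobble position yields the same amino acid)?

4

Codon 1 TTT (Phe): third position 2-fold.
Codon 2 AAA (Lys): third position 2-fold.
Codon 3 CCG (Pro): third position 4-fold.
Codon 4 GCA (Ala): third position 4-fold.
Codon 5 CGA (Arg): third position 4-fold.
Codon 6 CCT (Pro): third position 4-fold.
Four-fold degenerate third positions: 4.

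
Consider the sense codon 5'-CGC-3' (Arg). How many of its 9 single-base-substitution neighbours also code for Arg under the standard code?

Position 1: none → 0 synonymous.
Position 2: none → 0 synonymous.
Position 3: CGT, CGA, CGG → 3 synonymous.
Total: 0 + 0 + 3 = 3.

3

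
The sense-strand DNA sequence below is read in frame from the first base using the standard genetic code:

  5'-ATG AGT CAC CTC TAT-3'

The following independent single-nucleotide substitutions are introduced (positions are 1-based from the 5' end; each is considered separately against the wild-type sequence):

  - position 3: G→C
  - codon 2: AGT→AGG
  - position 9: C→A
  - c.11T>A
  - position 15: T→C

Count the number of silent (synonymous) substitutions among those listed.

1

Codon 1: ATG (Met) → ATC (Ile) — missense.
Codon 2: AGT (Ser) → AGG (Arg) — missense.
Codon 3: CAC (His) → CAA (Gln) — missense.
Codon 4: CTC (Leu) → CAC (His) — missense.
Codon 5: TAT (Tyr) → TAC (Tyr) — synonymous.
Synonymous: 1 of 5.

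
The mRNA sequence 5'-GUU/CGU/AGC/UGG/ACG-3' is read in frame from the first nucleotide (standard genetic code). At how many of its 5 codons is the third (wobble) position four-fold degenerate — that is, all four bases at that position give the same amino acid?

3

Codon 1 GUU (Val): third position 4-fold.
Codon 2 CGU (Arg): third position 4-fold.
Codon 3 AGC (Ser): third position 2-fold.
Codon 4 UGG (Trp): third position 1-fold.
Codon 5 ACG (Thr): third position 4-fold.
Four-fold degenerate third positions: 3.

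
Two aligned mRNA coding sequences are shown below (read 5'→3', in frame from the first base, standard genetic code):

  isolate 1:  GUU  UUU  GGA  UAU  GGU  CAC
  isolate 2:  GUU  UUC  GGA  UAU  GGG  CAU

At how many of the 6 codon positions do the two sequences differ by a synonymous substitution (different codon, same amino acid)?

3

Codon 1: GUU Val / GUU Val — identical.
Codon 2: UUU Phe / UUC Phe — synonymous.
Codon 3: GGA Gly / GGA Gly — identical.
Codon 4: UAU Tyr / UAU Tyr — identical.
Codon 5: GGU Gly / GGG Gly — synonymous.
Codon 6: CAC His / CAU His — synonymous.
Synonymous differences: 3.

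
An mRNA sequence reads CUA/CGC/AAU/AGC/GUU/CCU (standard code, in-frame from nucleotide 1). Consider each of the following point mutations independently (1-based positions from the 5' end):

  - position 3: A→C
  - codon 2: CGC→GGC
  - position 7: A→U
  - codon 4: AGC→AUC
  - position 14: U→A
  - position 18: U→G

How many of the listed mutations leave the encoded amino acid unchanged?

2

Codon 1: CUA (Leu) → CUC (Leu) — synonymous.
Codon 2: CGC (Arg) → GGC (Gly) — missense.
Codon 3: AAU (Asn) → UAU (Tyr) — missense.
Codon 4: AGC (Ser) → AUC (Ile) — missense.
Codon 5: GUU (Val) → GAU (Asp) — missense.
Codon 6: CCU (Pro) → CCG (Pro) — synonymous.
Synonymous: 2 of 6.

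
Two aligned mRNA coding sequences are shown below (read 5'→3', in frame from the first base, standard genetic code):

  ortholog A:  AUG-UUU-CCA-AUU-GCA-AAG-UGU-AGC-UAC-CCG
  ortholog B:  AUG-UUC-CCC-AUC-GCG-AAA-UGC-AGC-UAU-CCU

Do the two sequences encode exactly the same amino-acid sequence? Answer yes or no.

Codon 1: AUG Met / AUG Met — identical.
Codon 2: UUU Phe / UUC Phe — synonymous.
Codon 3: CCA Pro / CCC Pro — synonymous.
Codon 4: AUU Ile / AUC Ile — synonymous.
Codon 5: GCA Ala / GCG Ala — synonymous.
Codon 6: AAG Lys / AAA Lys — synonymous.
Codon 7: UGU Cys / UGC Cys — synonymous.
Codon 8: AGC Ser / AGC Ser — identical.
Codon 9: UAC Tyr / UAU Tyr — synonymous.
Codon 10: CCG Pro / CCU Pro — synonymous.
Nonsynonymous differences: 0 → same protein.

yes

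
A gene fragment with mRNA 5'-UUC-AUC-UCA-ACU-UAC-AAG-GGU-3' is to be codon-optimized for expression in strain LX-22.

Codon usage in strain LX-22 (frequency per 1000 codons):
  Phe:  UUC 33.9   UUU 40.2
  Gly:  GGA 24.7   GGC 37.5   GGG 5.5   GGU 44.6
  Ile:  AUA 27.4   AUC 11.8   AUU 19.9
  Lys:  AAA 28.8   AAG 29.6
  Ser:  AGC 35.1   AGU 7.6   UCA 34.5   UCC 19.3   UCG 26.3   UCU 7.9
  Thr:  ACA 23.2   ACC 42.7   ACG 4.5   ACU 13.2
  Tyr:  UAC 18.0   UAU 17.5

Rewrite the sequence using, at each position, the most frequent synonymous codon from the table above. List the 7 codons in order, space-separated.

UUU AUA AGC ACC UAC AAG GGU

Codon 1 (Phe): best is UUU at 40.2.
Codon 2 (Ile): best is AUA at 27.4.
Codon 3 (Ser): best is AGC at 35.1.
Codon 4 (Thr): best is ACC at 42.7.
Codon 5 (Tyr): best is UAC at 18.0.
Codon 6 (Lys): best is AAG at 29.6.
Codon 7 (Gly): best is GGU at 44.6.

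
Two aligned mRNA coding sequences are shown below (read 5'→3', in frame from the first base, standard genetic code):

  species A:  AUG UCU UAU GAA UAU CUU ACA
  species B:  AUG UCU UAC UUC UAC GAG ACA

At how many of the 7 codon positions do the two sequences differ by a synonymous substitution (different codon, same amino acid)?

Codon 1: AUG Met / AUG Met — identical.
Codon 2: UCU Ser / UCU Ser — identical.
Codon 3: UAU Tyr / UAC Tyr — synonymous.
Codon 4: GAA Glu / UUC Phe — nonsynonymous.
Codon 5: UAU Tyr / UAC Tyr — synonymous.
Codon 6: CUU Leu / GAG Glu — nonsynonymous.
Codon 7: ACA Thr / ACA Thr — identical.
Synonymous differences: 2.

2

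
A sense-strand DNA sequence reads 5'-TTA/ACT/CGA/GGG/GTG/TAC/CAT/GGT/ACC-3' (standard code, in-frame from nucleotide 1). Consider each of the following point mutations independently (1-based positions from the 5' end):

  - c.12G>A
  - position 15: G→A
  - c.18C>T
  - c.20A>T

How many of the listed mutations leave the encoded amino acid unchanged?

3

Codon 4: GGG (Gly) → GGA (Gly) — synonymous.
Codon 5: GTG (Val) → GTA (Val) — synonymous.
Codon 6: TAC (Tyr) → TAT (Tyr) — synonymous.
Codon 7: CAT (His) → CTT (Leu) — missense.
Synonymous: 3 of 4.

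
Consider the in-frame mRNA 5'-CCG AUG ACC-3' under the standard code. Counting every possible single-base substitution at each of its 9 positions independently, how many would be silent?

6

Codon 1 (CCG, Pro): 3 synonymous substitutions.
Codon 2 (AUG, Met): 0 synonymous substitutions.
Codon 3 (ACC, Thr): 3 synonymous substitutions.
Total: 3 + 0 + 3 = 6.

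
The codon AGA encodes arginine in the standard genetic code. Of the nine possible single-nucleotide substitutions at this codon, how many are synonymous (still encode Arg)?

2

Position 1: CGA → 1 synonymous.
Position 2: none → 0 synonymous.
Position 3: AGG → 1 synonymous.
Total: 1 + 0 + 1 = 2.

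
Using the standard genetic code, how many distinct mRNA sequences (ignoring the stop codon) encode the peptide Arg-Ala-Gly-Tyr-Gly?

Arg: 6 codons.
Ala: 4 codons.
Gly: 4 codons.
Tyr: 2 codons.
Gly: 4 codons.
6 × 4 × 4 × 2 × 4 = 768.

768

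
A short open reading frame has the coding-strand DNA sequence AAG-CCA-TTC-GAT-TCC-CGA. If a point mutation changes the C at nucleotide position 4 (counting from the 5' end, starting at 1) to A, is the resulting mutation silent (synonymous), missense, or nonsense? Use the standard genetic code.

missense

Position 4 falls in codon 2: CCA → Pro.
After the substitution the codon is ACA → Thr.
Pro ≠ Thr, so this is a missense mutation.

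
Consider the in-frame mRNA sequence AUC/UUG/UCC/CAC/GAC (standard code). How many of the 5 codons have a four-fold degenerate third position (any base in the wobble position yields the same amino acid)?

Codon 1 AUC (Ile): third position 3-fold.
Codon 2 UUG (Leu): third position 2-fold.
Codon 3 UCC (Ser): third position 4-fold.
Codon 4 CAC (His): third position 2-fold.
Codon 5 GAC (Asp): third position 2-fold.
Four-fold degenerate third positions: 1.

1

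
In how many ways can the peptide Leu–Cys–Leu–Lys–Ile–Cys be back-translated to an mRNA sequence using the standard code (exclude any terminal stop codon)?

864

Leu: 6 codons.
Cys: 2 codons.
Leu: 6 codons.
Lys: 2 codons.
Ile: 3 codons.
Cys: 2 codons.
6 × 2 × 6 × 2 × 3 × 2 = 864.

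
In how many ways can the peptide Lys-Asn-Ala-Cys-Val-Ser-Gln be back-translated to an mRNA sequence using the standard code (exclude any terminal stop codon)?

Lys: 2 codons.
Asn: 2 codons.
Ala: 4 codons.
Cys: 2 codons.
Val: 4 codons.
Ser: 6 codons.
Gln: 2 codons.
2 × 2 × 4 × 2 × 4 × 6 × 2 = 1536.

1536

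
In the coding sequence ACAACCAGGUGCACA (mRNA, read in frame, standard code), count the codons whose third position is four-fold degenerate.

Codon 1 ACA (Thr): third position 4-fold.
Codon 2 ACC (Thr): third position 4-fold.
Codon 3 AGG (Arg): third position 2-fold.
Codon 4 UGC (Cys): third position 2-fold.
Codon 5 ACA (Thr): third position 4-fold.
Four-fold degenerate third positions: 3.

3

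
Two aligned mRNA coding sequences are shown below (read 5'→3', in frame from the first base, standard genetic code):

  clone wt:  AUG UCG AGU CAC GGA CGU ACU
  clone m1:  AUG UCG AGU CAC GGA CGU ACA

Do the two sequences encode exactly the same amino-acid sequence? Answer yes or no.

Codon 1: AUG Met / AUG Met — identical.
Codon 2: UCG Ser / UCG Ser — identical.
Codon 3: AGU Ser / AGU Ser — identical.
Codon 4: CAC His / CAC His — identical.
Codon 5: GGA Gly / GGA Gly — identical.
Codon 6: CGU Arg / CGU Arg — identical.
Codon 7: ACU Thr / ACA Thr — synonymous.
Nonsynonymous differences: 0 → same protein.

yes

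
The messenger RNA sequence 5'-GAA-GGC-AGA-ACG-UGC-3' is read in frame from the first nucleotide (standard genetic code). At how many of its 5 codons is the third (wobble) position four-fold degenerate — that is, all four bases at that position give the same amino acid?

Codon 1 GAA (Glu): third position 2-fold.
Codon 2 GGC (Gly): third position 4-fold.
Codon 3 AGA (Arg): third position 2-fold.
Codon 4 ACG (Thr): third position 4-fold.
Codon 5 UGC (Cys): third position 2-fold.
Four-fold degenerate third positions: 2.

2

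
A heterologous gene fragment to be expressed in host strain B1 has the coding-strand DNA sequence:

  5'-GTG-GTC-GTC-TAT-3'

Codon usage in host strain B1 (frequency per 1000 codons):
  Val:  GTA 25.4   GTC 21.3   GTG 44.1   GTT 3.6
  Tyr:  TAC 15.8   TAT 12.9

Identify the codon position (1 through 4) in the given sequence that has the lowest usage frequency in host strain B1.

Codon 1 GTG (Val): 44.1 per 1000.
Codon 2 GTC (Val): 21.3 per 1000.
Codon 3 GTC (Val): 21.3 per 1000.
Codon 4 TAT (Tyr): 12.9 per 1000.
Lowest frequency is 12.9 at codon 4.

4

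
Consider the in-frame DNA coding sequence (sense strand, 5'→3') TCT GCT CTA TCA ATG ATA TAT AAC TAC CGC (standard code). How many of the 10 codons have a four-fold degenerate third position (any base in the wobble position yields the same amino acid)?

5

Codon 1 TCT (Ser): third position 4-fold.
Codon 2 GCT (Ala): third position 4-fold.
Codon 3 CTA (Leu): third position 4-fold.
Codon 4 TCA (Ser): third position 4-fold.
Codon 5 ATG (Met): third position 1-fold.
Codon 6 ATA (Ile): third position 3-fold.
Codon 7 TAT (Tyr): third position 2-fold.
Codon 8 AAC (Asn): third position 2-fold.
Codon 9 TAC (Tyr): third position 2-fold.
Codon 10 CGC (Arg): third position 4-fold.
Four-fold degenerate third positions: 5.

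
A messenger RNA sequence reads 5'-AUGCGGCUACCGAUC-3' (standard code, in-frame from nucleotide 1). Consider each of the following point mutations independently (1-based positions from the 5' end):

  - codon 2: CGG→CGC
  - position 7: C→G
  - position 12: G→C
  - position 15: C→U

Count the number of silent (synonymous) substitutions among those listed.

3

Codon 2: CGG (Arg) → CGC (Arg) — synonymous.
Codon 3: CUA (Leu) → GUA (Val) — missense.
Codon 4: CCG (Pro) → CCC (Pro) — synonymous.
Codon 5: AUC (Ile) → AUU (Ile) — synonymous.
Synonymous: 3 of 4.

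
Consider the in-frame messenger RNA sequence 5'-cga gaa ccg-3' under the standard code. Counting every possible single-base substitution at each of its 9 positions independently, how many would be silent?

Codon 1 (CGA, Arg): 4 synonymous substitutions.
Codon 2 (GAA, Glu): 1 synonymous substitution.
Codon 3 (CCG, Pro): 3 synonymous substitutions.
Total: 4 + 1 + 3 = 8.

8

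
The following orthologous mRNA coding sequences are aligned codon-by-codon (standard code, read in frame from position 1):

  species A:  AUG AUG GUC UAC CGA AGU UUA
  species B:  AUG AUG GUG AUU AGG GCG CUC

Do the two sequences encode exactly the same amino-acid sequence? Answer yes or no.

Codon 1: AUG Met / AUG Met — identical.
Codon 2: AUG Met / AUG Met — identical.
Codon 3: GUC Val / GUG Val — synonymous.
Codon 4: UAC Tyr / AUU Ile — nonsynonymous.
Codon 5: CGA Arg / AGG Arg — synonymous.
Codon 6: AGU Ser / GCG Ala — nonsynonymous.
Codon 7: UUA Leu / CUC Leu — synonymous.
Nonsynonymous differences: 2 → different protein.

no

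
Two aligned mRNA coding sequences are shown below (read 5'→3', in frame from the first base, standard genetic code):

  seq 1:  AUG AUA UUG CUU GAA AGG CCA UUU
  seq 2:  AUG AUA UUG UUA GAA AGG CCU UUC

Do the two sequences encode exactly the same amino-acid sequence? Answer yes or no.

yes

Codon 1: AUG Met / AUG Met — identical.
Codon 2: AUA Ile / AUA Ile — identical.
Codon 3: UUG Leu / UUG Leu — identical.
Codon 4: CUU Leu / UUA Leu — synonymous.
Codon 5: GAA Glu / GAA Glu — identical.
Codon 6: AGG Arg / AGG Arg — identical.
Codon 7: CCA Pro / CCU Pro — synonymous.
Codon 8: UUU Phe / UUC Phe — synonymous.
Nonsynonymous differences: 0 → same protein.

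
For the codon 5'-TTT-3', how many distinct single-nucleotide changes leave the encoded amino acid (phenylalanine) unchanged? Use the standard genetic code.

Position 1: none → 0 synonymous.
Position 2: none → 0 synonymous.
Position 3: TTC → 1 synonymous.
Total: 0 + 0 + 1 = 1.

1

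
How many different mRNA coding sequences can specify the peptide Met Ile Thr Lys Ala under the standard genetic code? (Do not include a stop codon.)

Met: 1 codon.
Ile: 3 codons.
Thr: 4 codons.
Lys: 2 codons.
Ala: 4 codons.
1 × 3 × 4 × 2 × 4 = 96.

96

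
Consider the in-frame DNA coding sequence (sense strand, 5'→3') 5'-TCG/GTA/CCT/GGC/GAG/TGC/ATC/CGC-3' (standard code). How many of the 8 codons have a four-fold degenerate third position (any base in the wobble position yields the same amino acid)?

5

Codon 1 TCG (Ser): third position 4-fold.
Codon 2 GTA (Val): third position 4-fold.
Codon 3 CCT (Pro): third position 4-fold.
Codon 4 GGC (Gly): third position 4-fold.
Codon 5 GAG (Glu): third position 2-fold.
Codon 6 TGC (Cys): third position 2-fold.
Codon 7 ATC (Ile): third position 3-fold.
Codon 8 CGC (Arg): third position 4-fold.
Four-fold degenerate third positions: 5.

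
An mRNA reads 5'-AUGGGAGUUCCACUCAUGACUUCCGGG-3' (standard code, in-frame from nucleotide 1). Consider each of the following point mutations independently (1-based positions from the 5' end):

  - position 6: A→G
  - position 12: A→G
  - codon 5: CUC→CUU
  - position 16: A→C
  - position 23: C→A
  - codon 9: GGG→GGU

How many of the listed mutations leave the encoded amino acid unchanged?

Codon 2: GGA (Gly) → GGG (Gly) — synonymous.
Codon 4: CCA (Pro) → CCG (Pro) — synonymous.
Codon 5: CUC (Leu) → CUU (Leu) — synonymous.
Codon 6: AUG (Met) → CUG (Leu) — missense.
Codon 8: UCC (Ser) → UAC (Tyr) — missense.
Codon 9: GGG (Gly) → GGU (Gly) — synonymous.
Synonymous: 4 of 6.

4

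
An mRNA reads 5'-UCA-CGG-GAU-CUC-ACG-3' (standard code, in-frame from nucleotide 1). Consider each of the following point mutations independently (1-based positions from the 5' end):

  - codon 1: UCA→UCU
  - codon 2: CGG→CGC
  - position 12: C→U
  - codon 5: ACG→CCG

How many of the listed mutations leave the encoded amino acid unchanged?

Codon 1: UCA (Ser) → UCU (Ser) — synonymous.
Codon 2: CGG (Arg) → CGC (Arg) — synonymous.
Codon 4: CUC (Leu) → CUU (Leu) — synonymous.
Codon 5: ACG (Thr) → CCG (Pro) — missense.
Synonymous: 3 of 4.

3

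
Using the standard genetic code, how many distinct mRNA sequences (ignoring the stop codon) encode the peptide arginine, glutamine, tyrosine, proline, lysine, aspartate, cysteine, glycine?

Arg: 6 codons.
Gln: 2 codons.
Tyr: 2 codons.
Pro: 4 codons.
Lys: 2 codons.
Asp: 2 codons.
Cys: 2 codons.
Gly: 4 codons.
6 × 2 × 2 × 4 × 2 × 2 × 2 × 4 = 3072.

3072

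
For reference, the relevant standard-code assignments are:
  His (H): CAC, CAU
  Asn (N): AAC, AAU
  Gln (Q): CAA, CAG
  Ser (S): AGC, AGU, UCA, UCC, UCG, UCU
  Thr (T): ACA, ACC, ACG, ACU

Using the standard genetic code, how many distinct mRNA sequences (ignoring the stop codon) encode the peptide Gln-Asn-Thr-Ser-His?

192

Gln: 2 codons.
Asn: 2 codons.
Thr: 4 codons.
Ser: 6 codons.
His: 2 codons.
2 × 2 × 4 × 6 × 2 = 192.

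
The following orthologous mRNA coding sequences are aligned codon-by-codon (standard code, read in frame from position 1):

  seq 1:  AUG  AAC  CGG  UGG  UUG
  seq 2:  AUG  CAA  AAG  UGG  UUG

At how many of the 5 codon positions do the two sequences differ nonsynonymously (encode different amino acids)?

2

Codon 1: AUG Met / AUG Met — identical.
Codon 2: AAC Asn / CAA Gln — nonsynonymous.
Codon 3: CGG Arg / AAG Lys — nonsynonymous.
Codon 4: UGG Trp / UGG Trp — identical.
Codon 5: UUG Leu / UUG Leu — identical.
Nonsynonymous differences: 2.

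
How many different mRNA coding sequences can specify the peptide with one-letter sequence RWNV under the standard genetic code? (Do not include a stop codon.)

Arg: 6 codons.
Trp: 1 codon.
Asn: 2 codons.
Val: 4 codons.
6 × 1 × 2 × 4 = 48.

48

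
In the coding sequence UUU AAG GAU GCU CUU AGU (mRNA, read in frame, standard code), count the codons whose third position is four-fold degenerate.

Codon 1 UUU (Phe): third position 2-fold.
Codon 2 AAG (Lys): third position 2-fold.
Codon 3 GAU (Asp): third position 2-fold.
Codon 4 GCU (Ala): third position 4-fold.
Codon 5 CUU (Leu): third position 4-fold.
Codon 6 AGU (Ser): third position 2-fold.
Four-fold degenerate third positions: 2.

2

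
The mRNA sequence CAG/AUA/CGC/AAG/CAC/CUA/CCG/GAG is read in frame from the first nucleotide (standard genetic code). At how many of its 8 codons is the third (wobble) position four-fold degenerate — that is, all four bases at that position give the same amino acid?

3

Codon 1 CAG (Gln): third position 2-fold.
Codon 2 AUA (Ile): third position 3-fold.
Codon 3 CGC (Arg): third position 4-fold.
Codon 4 AAG (Lys): third position 2-fold.
Codon 5 CAC (His): third position 2-fold.
Codon 6 CUA (Leu): third position 4-fold.
Codon 7 CCG (Pro): third position 4-fold.
Codon 8 GAG (Glu): third position 2-fold.
Four-fold degenerate third positions: 3.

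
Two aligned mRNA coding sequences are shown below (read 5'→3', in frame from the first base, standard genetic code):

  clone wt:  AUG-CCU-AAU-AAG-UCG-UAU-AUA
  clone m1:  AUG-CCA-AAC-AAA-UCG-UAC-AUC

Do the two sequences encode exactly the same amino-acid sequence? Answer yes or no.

yes

Codon 1: AUG Met / AUG Met — identical.
Codon 2: CCU Pro / CCA Pro — synonymous.
Codon 3: AAU Asn / AAC Asn — synonymous.
Codon 4: AAG Lys / AAA Lys — synonymous.
Codon 5: UCG Ser / UCG Ser — identical.
Codon 6: UAU Tyr / UAC Tyr — synonymous.
Codon 7: AUA Ile / AUC Ile — synonymous.
Nonsynonymous differences: 0 → same protein.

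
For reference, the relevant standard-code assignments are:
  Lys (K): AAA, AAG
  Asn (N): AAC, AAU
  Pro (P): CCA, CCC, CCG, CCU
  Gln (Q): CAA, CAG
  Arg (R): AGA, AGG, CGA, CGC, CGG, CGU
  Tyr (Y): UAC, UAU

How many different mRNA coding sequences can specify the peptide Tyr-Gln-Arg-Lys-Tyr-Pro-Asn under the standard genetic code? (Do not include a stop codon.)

Tyr: 2 codons.
Gln: 2 codons.
Arg: 6 codons.
Lys: 2 codons.
Tyr: 2 codons.
Pro: 4 codons.
Asn: 2 codons.
2 × 2 × 6 × 2 × 2 × 4 × 2 = 768.

768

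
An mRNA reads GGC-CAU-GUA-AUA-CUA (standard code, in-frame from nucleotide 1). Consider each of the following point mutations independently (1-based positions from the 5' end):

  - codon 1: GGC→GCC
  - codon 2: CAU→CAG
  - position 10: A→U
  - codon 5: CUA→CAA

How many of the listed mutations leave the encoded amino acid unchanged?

0

Codon 1: GGC (Gly) → GCC (Ala) — missense.
Codon 2: CAU (His) → CAG (Gln) — missense.
Codon 4: AUA (Ile) → UUA (Leu) — missense.
Codon 5: CUA (Leu) → CAA (Gln) — missense.
Synonymous: 0 of 4.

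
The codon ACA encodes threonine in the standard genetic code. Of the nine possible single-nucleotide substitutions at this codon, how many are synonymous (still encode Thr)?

3

Position 1: none → 0 synonymous.
Position 2: none → 0 synonymous.
Position 3: ACU, ACC, ACG → 3 synonymous.
Total: 0 + 0 + 3 = 3.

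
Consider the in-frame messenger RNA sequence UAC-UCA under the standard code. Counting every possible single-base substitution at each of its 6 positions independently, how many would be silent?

4

Codon 1 (UAC, Tyr): 1 synonymous substitution.
Codon 2 (UCA, Ser): 3 synonymous substitutions.
Total: 1 + 3 = 4.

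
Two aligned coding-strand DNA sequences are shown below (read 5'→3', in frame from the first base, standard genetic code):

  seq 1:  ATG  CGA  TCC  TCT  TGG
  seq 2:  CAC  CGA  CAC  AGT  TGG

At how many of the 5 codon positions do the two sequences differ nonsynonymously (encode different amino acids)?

Codon 1: ATG Met / CAC His — nonsynonymous.
Codon 2: CGA Arg / CGA Arg — identical.
Codon 3: TCC Ser / CAC His — nonsynonymous.
Codon 4: TCT Ser / AGT Ser — synonymous.
Codon 5: TGG Trp / TGG Trp — identical.
Nonsynonymous differences: 2.

2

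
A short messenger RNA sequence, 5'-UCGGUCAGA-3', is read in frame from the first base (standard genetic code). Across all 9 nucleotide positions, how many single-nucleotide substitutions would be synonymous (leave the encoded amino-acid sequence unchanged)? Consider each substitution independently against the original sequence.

8

Codon 1 (UCG, Ser): 3 synonymous substitutions.
Codon 2 (GUC, Val): 3 synonymous substitutions.
Codon 3 (AGA, Arg): 2 synonymous substitutions.
Total: 3 + 3 + 2 = 8.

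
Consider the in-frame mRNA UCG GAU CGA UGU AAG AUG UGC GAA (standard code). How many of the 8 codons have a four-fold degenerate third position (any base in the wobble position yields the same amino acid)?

Codon 1 UCG (Ser): third position 4-fold.
Codon 2 GAU (Asp): third position 2-fold.
Codon 3 CGA (Arg): third position 4-fold.
Codon 4 UGU (Cys): third position 2-fold.
Codon 5 AAG (Lys): third position 2-fold.
Codon 6 AUG (Met): third position 1-fold.
Codon 7 UGC (Cys): third position 2-fold.
Codon 8 GAA (Glu): third position 2-fold.
Four-fold degenerate third positions: 2.

2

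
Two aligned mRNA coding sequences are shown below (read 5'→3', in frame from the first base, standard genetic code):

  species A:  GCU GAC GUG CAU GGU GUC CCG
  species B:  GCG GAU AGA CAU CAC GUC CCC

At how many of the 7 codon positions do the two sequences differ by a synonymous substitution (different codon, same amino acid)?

Codon 1: GCU Ala / GCG Ala — synonymous.
Codon 2: GAC Asp / GAU Asp — synonymous.
Codon 3: GUG Val / AGA Arg — nonsynonymous.
Codon 4: CAU His / CAU His — identical.
Codon 5: GGU Gly / CAC His — nonsynonymous.
Codon 6: GUC Val / GUC Val — identical.
Codon 7: CCG Pro / CCC Pro — synonymous.
Synonymous differences: 3.

3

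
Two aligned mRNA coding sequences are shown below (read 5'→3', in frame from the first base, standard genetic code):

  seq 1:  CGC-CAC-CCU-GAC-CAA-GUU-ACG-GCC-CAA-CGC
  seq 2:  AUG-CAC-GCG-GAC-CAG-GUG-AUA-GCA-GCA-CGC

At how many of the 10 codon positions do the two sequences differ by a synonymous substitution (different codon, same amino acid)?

3

Codon 1: CGC Arg / AUG Met — nonsynonymous.
Codon 2: CAC His / CAC His — identical.
Codon 3: CCU Pro / GCG Ala — nonsynonymous.
Codon 4: GAC Asp / GAC Asp — identical.
Codon 5: CAA Gln / CAG Gln — synonymous.
Codon 6: GUU Val / GUG Val — synonymous.
Codon 7: ACG Thr / AUA Ile — nonsynonymous.
Codon 8: GCC Ala / GCA Ala — synonymous.
Codon 9: CAA Gln / GCA Ala — nonsynonymous.
Codon 10: CGC Arg / CGC Arg — identical.
Synonymous differences: 3.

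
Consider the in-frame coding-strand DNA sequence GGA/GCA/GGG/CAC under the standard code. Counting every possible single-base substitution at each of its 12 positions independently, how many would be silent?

10

Codon 1 (GGA, Gly): 3 synonymous substitutions.
Codon 2 (GCA, Ala): 3 synonymous substitutions.
Codon 3 (GGG, Gly): 3 synonymous substitutions.
Codon 4 (CAC, His): 1 synonymous substitution.
Total: 3 + 3 + 3 + 1 = 10.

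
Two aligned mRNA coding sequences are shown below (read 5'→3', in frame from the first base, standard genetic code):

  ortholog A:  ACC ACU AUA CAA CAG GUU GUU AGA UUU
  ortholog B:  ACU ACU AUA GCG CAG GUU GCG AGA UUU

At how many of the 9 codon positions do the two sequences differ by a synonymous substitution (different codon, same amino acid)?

Codon 1: ACC Thr / ACU Thr — synonymous.
Codon 2: ACU Thr / ACU Thr — identical.
Codon 3: AUA Ile / AUA Ile — identical.
Codon 4: CAA Gln / GCG Ala — nonsynonymous.
Codon 5: CAG Gln / CAG Gln — identical.
Codon 6: GUU Val / GUU Val — identical.
Codon 7: GUU Val / GCG Ala — nonsynonymous.
Codon 8: AGA Arg / AGA Arg — identical.
Codon 9: UUU Phe / UUU Phe — identical.
Synonymous differences: 1.

1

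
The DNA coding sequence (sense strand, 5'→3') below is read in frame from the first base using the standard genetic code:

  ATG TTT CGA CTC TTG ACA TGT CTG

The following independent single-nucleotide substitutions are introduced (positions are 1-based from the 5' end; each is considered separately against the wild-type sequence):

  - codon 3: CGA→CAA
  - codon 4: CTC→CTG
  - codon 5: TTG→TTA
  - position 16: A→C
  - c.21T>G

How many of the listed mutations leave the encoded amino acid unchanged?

Codon 3: CGA (Arg) → CAA (Gln) — missense.
Codon 4: CTC (Leu) → CTG (Leu) — synonymous.
Codon 5: TTG (Leu) → TTA (Leu) — synonymous.
Codon 6: ACA (Thr) → CCA (Pro) — missense.
Codon 7: TGT (Cys) → TGG (Trp) — missense.
Synonymous: 2 of 5.

2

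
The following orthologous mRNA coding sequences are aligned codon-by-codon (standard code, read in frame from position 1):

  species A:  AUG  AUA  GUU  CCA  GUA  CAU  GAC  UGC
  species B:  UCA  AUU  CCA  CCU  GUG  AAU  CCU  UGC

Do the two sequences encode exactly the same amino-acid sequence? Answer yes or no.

Codon 1: AUG Met / UCA Ser — nonsynonymous.
Codon 2: AUA Ile / AUU Ile — synonymous.
Codon 3: GUU Val / CCA Pro — nonsynonymous.
Codon 4: CCA Pro / CCU Pro — synonymous.
Codon 5: GUA Val / GUG Val — synonymous.
Codon 6: CAU His / AAU Asn — nonsynonymous.
Codon 7: GAC Asp / CCU Pro — nonsynonymous.
Codon 8: UGC Cys / UGC Cys — identical.
Nonsynonymous differences: 4 → different protein.

no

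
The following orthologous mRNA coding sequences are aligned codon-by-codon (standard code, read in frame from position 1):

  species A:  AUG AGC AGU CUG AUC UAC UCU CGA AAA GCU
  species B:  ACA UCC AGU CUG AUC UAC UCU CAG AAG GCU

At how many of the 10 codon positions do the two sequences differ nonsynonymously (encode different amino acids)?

Codon 1: AUG Met / ACA Thr — nonsynonymous.
Codon 2: AGC Ser / UCC Ser — synonymous.
Codon 3: AGU Ser / AGU Ser — identical.
Codon 4: CUG Leu / CUG Leu — identical.
Codon 5: AUC Ile / AUC Ile — identical.
Codon 6: UAC Tyr / UAC Tyr — identical.
Codon 7: UCU Ser / UCU Ser — identical.
Codon 8: CGA Arg / CAG Gln — nonsynonymous.
Codon 9: AAA Lys / AAG Lys — synonymous.
Codon 10: GCU Ala / GCU Ala — identical.
Nonsynonymous differences: 2.

2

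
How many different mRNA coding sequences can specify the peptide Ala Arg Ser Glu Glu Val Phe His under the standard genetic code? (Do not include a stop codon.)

Ala: 4 codons.
Arg: 6 codons.
Ser: 6 codons.
Glu: 2 codons.
Glu: 2 codons.
Val: 4 codons.
Phe: 2 codons.
His: 2 codons.
4 × 6 × 6 × 2 × 2 × 4 × 2 × 2 = 9216.

9216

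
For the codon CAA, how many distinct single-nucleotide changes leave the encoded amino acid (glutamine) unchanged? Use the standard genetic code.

1

Position 1: none → 0 synonymous.
Position 2: none → 0 synonymous.
Position 3: CAG → 1 synonymous.
Total: 0 + 0 + 1 = 1.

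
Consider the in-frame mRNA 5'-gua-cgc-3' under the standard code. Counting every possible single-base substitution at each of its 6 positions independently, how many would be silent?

6

Codon 1 (GUA, Val): 3 synonymous substitutions.
Codon 2 (CGC, Arg): 3 synonymous substitutions.
Total: 3 + 3 = 6.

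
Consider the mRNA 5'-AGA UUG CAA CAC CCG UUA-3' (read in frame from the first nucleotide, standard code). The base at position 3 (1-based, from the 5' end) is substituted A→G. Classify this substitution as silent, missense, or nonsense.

Position 3 falls in codon 1: AGA → Arg.
After the substitution the codon is AGG → Arg.
Both encode Arg, so the change is synonymous.

silent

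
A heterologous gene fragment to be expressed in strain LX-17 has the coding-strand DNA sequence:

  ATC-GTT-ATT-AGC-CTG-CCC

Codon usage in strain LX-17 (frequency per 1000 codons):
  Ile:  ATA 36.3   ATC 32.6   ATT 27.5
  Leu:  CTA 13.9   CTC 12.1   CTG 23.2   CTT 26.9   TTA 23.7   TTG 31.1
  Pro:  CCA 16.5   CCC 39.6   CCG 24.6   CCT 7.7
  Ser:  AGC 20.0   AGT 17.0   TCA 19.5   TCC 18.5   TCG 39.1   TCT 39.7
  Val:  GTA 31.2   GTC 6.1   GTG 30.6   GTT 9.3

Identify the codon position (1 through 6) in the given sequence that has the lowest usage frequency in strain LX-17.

Codon 1 ATC (Ile): 32.6 per 1000.
Codon 2 GTT (Val): 9.3 per 1000.
Codon 3 ATT (Ile): 27.5 per 1000.
Codon 4 AGC (Ser): 20.0 per 1000.
Codon 5 CTG (Leu): 23.2 per 1000.
Codon 6 CCC (Pro): 39.6 per 1000.
Lowest frequency is 9.3 at codon 2.

2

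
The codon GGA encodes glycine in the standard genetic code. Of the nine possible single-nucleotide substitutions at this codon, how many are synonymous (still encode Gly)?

3

Position 1: none → 0 synonymous.
Position 2: none → 0 synonymous.
Position 3: GGT, GGC, GGG → 3 synonymous.
Total: 0 + 0 + 3 = 3.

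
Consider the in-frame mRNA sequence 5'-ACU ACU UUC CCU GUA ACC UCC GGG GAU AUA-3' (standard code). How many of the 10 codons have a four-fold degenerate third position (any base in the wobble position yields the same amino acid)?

7

Codon 1 ACU (Thr): third position 4-fold.
Codon 2 ACU (Thr): third position 4-fold.
Codon 3 UUC (Phe): third position 2-fold.
Codon 4 CCU (Pro): third position 4-fold.
Codon 5 GUA (Val): third position 4-fold.
Codon 6 ACC (Thr): third position 4-fold.
Codon 7 UCC (Ser): third position 4-fold.
Codon 8 GGG (Gly): third position 4-fold.
Codon 9 GAU (Asp): third position 2-fold.
Codon 10 AUA (Ile): third position 3-fold.
Four-fold degenerate third positions: 7.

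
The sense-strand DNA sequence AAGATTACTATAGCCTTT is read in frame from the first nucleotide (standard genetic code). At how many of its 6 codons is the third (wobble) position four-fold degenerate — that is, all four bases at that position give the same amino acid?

Codon 1 AAG (Lys): third position 2-fold.
Codon 2 ATT (Ile): third position 3-fold.
Codon 3 ACT (Thr): third position 4-fold.
Codon 4 ATA (Ile): third position 3-fold.
Codon 5 GCC (Ala): third position 4-fold.
Codon 6 TTT (Phe): third position 2-fold.
Four-fold degenerate third positions: 2.

2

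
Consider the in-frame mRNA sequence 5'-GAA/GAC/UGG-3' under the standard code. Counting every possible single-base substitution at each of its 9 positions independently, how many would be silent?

2

Codon 1 (GAA, Glu): 1 synonymous substitution.
Codon 2 (GAC, Asp): 1 synonymous substitution.
Codon 3 (UGG, Trp): 0 synonymous substitutions.
Total: 1 + 1 + 0 = 2.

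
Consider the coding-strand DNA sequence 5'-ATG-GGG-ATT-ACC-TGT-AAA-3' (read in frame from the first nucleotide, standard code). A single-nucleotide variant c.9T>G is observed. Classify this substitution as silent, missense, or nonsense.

missense

Position 9 falls in codon 3: ATT → Ile.
After the substitution the codon is ATG → Met.
Ile ≠ Met, so this is a missense mutation.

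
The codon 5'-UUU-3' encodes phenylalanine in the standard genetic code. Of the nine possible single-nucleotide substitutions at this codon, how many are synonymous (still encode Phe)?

1

Position 1: none → 0 synonymous.
Position 2: none → 0 synonymous.
Position 3: UUC → 1 synonymous.
Total: 0 + 0 + 1 = 1.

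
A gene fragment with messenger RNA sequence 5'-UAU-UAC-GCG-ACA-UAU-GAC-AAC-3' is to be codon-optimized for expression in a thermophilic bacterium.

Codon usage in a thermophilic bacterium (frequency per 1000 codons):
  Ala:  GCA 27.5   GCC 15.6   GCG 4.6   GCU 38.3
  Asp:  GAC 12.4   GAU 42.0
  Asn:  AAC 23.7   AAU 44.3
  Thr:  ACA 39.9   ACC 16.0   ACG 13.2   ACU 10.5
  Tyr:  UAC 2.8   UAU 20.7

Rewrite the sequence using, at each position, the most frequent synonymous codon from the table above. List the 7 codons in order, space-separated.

UAU UAU GCU ACA UAU GAU AAU

Codon 1 (Tyr): best is UAU at 20.7.
Codon 2 (Tyr): best is UAU at 20.7.
Codon 3 (Ala): best is GCU at 38.3.
Codon 4 (Thr): best is ACA at 39.9.
Codon 5 (Tyr): best is UAU at 20.7.
Codon 6 (Asp): best is GAU at 42.0.
Codon 7 (Asn): best is AAU at 44.3.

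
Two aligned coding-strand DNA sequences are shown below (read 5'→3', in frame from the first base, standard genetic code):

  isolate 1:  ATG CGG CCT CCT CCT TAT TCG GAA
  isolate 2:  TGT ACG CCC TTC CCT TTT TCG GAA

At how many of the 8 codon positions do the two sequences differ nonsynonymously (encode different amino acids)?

Codon 1: ATG Met / TGT Cys — nonsynonymous.
Codon 2: CGG Arg / ACG Thr — nonsynonymous.
Codon 3: CCT Pro / CCC Pro — synonymous.
Codon 4: CCT Pro / TTC Phe — nonsynonymous.
Codon 5: CCT Pro / CCT Pro — identical.
Codon 6: TAT Tyr / TTT Phe — nonsynonymous.
Codon 7: TCG Ser / TCG Ser — identical.
Codon 8: GAA Glu / GAA Glu — identical.
Nonsynonymous differences: 4.

4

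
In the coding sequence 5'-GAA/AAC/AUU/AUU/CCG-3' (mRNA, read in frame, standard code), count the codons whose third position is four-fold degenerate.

1

Codon 1 GAA (Glu): third position 2-fold.
Codon 2 AAC (Asn): third position 2-fold.
Codon 3 AUU (Ile): third position 3-fold.
Codon 4 AUU (Ile): third position 3-fold.
Codon 5 CCG (Pro): third position 4-fold.
Four-fold degenerate third positions: 1.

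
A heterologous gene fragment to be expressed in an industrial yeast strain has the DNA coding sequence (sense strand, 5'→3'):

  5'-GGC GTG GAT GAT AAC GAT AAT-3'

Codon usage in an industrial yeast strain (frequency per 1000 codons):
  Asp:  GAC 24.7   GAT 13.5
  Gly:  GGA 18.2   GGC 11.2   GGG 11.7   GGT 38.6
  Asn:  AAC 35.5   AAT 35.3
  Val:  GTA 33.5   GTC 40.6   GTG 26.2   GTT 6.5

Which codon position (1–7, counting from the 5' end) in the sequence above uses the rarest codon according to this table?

Codon 1 GGC (Gly): 11.2 per 1000.
Codon 2 GTG (Val): 26.2 per 1000.
Codon 3 GAT (Asp): 13.5 per 1000.
Codon 4 GAT (Asp): 13.5 per 1000.
Codon 5 AAC (Asn): 35.5 per 1000.
Codon 6 GAT (Asp): 13.5 per 1000.
Codon 7 AAT (Asn): 35.3 per 1000.
Lowest frequency is 11.2 at codon 1.

1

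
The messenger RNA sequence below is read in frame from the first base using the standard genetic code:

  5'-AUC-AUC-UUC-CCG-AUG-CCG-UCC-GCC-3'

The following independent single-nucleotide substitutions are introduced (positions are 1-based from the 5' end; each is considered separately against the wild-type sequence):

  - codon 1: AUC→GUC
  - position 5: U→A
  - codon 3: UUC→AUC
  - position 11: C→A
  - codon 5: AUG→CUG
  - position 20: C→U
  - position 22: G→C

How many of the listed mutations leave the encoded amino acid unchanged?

0

Codon 1: AUC (Ile) → GUC (Val) — missense.
Codon 2: AUC (Ile) → AAC (Asn) — missense.
Codon 3: UUC (Phe) → AUC (Ile) — missense.
Codon 4: CCG (Pro) → CAG (Gln) — missense.
Codon 5: AUG (Met) → CUG (Leu) — missense.
Codon 7: UCC (Ser) → UUC (Phe) — missense.
Codon 8: GCC (Ala) → CCC (Pro) — missense.
Synonymous: 0 of 7.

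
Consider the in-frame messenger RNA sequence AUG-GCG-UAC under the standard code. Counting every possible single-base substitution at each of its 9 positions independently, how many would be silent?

4

Codon 1 (AUG, Met): 0 synonymous substitutions.
Codon 2 (GCG, Ala): 3 synonymous substitutions.
Codon 3 (UAC, Tyr): 1 synonymous substitution.
Total: 0 + 3 + 1 = 4.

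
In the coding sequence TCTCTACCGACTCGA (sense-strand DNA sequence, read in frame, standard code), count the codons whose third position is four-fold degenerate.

Codon 1 TCT (Ser): third position 4-fold.
Codon 2 CTA (Leu): third position 4-fold.
Codon 3 CCG (Pro): third position 4-fold.
Codon 4 ACT (Thr): third position 4-fold.
Codon 5 CGA (Arg): third position 4-fold.
Four-fold degenerate third positions: 5.

5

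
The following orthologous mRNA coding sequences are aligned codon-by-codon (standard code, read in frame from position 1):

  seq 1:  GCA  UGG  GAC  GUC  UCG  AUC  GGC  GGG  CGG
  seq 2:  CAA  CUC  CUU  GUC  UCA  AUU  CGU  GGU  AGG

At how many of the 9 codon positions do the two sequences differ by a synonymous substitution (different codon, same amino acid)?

Codon 1: GCA Ala / CAA Gln — nonsynonymous.
Codon 2: UGG Trp / CUC Leu — nonsynonymous.
Codon 3: GAC Asp / CUU Leu — nonsynonymous.
Codon 4: GUC Val / GUC Val — identical.
Codon 5: UCG Ser / UCA Ser — synonymous.
Codon 6: AUC Ile / AUU Ile — synonymous.
Codon 7: GGC Gly / CGU Arg — nonsynonymous.
Codon 8: GGG Gly / GGU Gly — synonymous.
Codon 9: CGG Arg / AGG Arg — synonymous.
Synonymous differences: 4.

4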